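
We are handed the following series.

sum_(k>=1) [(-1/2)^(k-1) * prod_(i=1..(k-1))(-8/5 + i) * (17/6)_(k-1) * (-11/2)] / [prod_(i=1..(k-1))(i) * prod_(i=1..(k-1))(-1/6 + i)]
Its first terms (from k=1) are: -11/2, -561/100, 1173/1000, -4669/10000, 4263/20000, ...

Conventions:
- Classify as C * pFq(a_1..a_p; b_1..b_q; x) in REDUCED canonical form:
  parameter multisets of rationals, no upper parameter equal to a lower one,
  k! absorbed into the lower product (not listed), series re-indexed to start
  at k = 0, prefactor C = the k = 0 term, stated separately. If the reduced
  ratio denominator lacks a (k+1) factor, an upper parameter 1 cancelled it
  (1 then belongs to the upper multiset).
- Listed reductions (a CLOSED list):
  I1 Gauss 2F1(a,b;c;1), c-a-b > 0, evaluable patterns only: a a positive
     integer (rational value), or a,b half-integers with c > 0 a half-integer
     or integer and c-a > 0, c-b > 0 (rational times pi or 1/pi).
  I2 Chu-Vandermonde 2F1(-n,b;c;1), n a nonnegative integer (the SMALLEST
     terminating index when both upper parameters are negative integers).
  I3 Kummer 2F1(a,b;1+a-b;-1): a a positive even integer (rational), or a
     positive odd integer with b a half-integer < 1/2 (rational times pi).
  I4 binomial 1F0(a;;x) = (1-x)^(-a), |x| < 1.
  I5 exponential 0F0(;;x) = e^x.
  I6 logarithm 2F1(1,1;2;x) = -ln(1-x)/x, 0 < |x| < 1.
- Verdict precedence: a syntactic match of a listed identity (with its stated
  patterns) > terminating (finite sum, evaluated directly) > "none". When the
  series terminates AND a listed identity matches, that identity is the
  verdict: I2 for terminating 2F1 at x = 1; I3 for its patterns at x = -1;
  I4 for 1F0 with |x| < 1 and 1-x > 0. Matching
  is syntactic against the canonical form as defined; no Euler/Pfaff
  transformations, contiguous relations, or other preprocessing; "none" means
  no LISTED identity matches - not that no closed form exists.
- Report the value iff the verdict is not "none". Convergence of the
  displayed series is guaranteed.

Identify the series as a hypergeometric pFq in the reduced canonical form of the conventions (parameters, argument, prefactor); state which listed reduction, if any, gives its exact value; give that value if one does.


This is -11/2 * 2F1(-3/5, 17/6; 5/6; -1/2) in reduced canonical form. Verdict: none. A 2F1 with upper {-3/5, 17/6} fits none of I1-I6 at x = -1/2; the sum runs forever.

The tell: x = (-1/2) and the lower running product (C = -11/2) is a rising factorial.
Term ratio: r(k) = (-1/2) * (k-3/5) (k+17/6) / [(k+5/6) (k+1)] - poly over poly, x = (-1/2) from leading terms; C = -11/2 at k = 0.


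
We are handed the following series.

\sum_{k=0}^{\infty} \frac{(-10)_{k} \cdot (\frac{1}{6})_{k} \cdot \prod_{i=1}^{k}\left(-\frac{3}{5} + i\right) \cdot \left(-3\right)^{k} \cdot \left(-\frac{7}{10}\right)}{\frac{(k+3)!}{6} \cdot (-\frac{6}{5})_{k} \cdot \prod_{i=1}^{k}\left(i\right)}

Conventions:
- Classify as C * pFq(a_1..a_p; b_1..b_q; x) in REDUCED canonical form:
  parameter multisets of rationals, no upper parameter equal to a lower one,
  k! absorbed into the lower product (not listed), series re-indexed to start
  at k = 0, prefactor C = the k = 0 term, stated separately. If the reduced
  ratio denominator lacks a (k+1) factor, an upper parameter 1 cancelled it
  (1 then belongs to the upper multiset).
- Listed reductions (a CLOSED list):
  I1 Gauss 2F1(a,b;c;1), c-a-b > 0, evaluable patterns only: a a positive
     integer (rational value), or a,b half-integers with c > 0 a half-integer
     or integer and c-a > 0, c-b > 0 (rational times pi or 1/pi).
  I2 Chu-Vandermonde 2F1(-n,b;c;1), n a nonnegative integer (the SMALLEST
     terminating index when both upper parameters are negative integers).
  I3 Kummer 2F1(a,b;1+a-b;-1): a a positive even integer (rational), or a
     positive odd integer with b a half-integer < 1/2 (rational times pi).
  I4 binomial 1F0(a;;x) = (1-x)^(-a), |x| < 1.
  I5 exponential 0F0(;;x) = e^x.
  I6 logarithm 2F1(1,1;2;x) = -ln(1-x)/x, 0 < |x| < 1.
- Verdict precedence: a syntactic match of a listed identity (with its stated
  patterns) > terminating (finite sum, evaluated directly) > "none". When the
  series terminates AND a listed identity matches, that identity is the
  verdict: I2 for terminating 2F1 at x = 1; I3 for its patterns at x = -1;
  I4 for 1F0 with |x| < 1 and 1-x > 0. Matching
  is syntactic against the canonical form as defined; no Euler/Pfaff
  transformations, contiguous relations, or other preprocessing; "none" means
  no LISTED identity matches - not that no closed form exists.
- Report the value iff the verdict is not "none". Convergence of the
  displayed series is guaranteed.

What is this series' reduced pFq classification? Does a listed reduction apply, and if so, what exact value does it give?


Structural cue: t_0 = -\frac{7}{10} here, and the running product (C = -7/10) telescopes to a rising factorial.
Step ratio: r(k) = -3 * (k-10) (k+\frac{1}{6}) (k+\frac{2}{5}) / [(k-\frac{6}{5}) (k+4) (k+1)] - rational in k, leading ratio -3; with t_0 = -\frac{7}{10}, classification follows.

This is -\frac{7}{10} * 3F2(-10, \frac{1}{6}, \frac{2}{5}; -\frac{6}{5}, 4; -3) in reduced canonical form. Verdict: terminating - upper -10 stops the sum at k = 10; the 11 terms are added exactly. Sum: -\frac{11101329020341}{1380188160}.


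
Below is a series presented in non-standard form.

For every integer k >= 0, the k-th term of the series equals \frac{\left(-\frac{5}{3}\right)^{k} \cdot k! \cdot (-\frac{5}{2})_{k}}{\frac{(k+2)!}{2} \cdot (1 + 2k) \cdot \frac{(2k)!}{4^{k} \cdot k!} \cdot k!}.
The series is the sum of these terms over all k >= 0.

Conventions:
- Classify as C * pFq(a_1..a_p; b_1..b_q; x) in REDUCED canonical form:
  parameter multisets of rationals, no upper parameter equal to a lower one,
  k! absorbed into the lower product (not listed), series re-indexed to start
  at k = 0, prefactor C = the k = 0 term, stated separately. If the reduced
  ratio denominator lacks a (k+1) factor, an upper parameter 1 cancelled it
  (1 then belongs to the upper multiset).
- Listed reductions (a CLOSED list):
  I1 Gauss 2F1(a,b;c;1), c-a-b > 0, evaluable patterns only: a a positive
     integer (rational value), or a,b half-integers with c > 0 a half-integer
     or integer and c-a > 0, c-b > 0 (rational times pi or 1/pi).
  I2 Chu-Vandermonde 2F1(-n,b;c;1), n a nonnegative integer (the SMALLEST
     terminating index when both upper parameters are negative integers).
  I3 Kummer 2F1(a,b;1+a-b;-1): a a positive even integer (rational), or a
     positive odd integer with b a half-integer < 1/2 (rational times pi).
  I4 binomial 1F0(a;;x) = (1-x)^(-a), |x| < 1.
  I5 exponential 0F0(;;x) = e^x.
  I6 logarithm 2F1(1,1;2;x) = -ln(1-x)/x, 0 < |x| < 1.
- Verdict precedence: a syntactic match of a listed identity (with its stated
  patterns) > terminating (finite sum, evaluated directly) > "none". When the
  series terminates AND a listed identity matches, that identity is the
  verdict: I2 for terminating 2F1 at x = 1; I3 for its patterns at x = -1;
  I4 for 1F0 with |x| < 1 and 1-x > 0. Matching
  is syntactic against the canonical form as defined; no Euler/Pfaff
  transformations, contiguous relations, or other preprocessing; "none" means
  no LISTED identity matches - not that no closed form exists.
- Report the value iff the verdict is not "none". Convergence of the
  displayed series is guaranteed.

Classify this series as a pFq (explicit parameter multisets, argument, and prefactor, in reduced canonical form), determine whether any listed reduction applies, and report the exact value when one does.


Prefactor 1, argument -\frac{5}{3}: 2F2 with upper {-\frac{5}{2}, 1} over lower {\frac{3}{2}, 3}. Verdict: none. No listed pattern accepts 2F2(-\frac{5}{2}, 1; \frac{3}{2}, 3; -\frac{5}{3}).

Structural cue: from the first term 1: the denominator's factorial ratio (C = 1, x = -5/3) is a lower Pochhammer.
Ratio: r(k) = -\frac{5}{3} * (k-\frac{5}{2}) (k+1) / [(k+\frac{3}{2}) (k+3) (k+1)] ; factor over Q: parameters, x = -\frac{5}{3}, and C = 1.


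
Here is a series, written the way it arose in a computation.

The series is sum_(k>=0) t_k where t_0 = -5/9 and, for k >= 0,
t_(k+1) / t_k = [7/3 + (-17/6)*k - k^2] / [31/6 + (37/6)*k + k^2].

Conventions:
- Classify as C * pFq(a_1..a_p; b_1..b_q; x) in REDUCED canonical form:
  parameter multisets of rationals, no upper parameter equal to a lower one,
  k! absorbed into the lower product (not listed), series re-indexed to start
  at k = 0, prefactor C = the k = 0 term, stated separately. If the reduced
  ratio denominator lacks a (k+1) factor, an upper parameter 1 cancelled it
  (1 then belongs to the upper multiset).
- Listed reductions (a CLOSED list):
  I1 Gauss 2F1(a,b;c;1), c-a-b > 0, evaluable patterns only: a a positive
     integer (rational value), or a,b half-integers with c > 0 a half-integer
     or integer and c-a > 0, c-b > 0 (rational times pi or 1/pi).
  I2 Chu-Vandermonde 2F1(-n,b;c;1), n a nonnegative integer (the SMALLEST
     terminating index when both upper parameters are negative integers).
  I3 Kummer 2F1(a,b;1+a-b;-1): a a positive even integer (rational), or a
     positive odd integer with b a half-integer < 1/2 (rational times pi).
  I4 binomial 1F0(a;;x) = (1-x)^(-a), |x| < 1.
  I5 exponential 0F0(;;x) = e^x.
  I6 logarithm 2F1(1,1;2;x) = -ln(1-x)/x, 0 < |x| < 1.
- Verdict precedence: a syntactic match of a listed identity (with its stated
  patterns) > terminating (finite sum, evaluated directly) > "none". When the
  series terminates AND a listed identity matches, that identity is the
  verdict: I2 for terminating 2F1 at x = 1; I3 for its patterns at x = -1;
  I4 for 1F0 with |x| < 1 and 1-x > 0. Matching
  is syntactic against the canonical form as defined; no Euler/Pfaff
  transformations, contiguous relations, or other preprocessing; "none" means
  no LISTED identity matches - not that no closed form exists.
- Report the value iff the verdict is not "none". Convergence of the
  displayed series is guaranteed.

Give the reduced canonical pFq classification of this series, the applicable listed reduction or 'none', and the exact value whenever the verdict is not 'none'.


With C = -5/9: the canonical form is 2F1(-2/3, 7/2; 31/6; -1). Verdict: no listed reduction: x = -1 and upper {-2/3, 7/2} fail every I1-I6 pattern.

The tell: from the first term -5/9: the expanded ratio factors over Q; prefactor -5/9, roots give parameters.
Consecutive-term ratio: r(k) = (-1) * (k-2/3) (k+7/2) / [(k+31/6) (k+1)] ; factor over Q: parameters, x = (-1), and C = -5/9.


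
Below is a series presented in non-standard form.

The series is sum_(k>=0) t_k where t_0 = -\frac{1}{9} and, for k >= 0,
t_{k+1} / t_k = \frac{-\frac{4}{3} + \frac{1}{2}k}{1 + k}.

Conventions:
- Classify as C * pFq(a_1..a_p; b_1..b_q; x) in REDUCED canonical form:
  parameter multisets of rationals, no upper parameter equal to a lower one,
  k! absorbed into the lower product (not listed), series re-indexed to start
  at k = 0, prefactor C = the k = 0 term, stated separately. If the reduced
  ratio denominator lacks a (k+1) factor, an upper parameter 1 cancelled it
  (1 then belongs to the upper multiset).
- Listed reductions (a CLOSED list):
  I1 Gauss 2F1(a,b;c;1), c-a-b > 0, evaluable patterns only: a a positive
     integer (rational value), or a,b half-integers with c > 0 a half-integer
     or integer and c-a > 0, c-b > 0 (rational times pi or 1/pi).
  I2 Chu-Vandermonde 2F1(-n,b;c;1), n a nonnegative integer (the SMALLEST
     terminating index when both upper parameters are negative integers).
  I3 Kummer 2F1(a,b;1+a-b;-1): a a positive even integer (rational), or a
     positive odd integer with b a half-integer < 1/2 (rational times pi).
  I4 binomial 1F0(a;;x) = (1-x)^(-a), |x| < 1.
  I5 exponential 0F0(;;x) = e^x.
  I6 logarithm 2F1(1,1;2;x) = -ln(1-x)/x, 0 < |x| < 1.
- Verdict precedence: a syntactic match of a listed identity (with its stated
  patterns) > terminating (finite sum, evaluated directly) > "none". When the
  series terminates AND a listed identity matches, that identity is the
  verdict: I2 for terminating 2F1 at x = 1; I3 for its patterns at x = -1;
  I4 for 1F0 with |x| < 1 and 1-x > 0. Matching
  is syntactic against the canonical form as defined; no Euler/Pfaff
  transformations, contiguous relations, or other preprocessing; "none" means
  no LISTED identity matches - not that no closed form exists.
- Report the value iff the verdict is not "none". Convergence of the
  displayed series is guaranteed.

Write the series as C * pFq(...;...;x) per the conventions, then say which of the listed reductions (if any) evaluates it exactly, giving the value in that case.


First insight: t_0 being -\frac{1}{9}, roots of the ratio polynomials (C = -1/9, x = 1/2) are the negated parameters.
Term ratio: r(k) = \frac{1}{2} * (k-\frac{8}{3}) / [(k+1)] - rational; roots negated = parameters, x = \frac{1}{2}, C = -\frac{1}{9}.

The series (x = \frac{1}{2}) is 1F0: upper {-\frac{8}{3}}, lower {-}, prefactor -\frac{1}{9}. Verdict: binomial (I4) matches (the 1F0 binomial series: exponent 8/3, x = \frac{1}{2}). Hence: \left(-\frac{1}{9}\right) \cdot \left(\frac{1}{2}\right)^{\frac{8}{3}}.


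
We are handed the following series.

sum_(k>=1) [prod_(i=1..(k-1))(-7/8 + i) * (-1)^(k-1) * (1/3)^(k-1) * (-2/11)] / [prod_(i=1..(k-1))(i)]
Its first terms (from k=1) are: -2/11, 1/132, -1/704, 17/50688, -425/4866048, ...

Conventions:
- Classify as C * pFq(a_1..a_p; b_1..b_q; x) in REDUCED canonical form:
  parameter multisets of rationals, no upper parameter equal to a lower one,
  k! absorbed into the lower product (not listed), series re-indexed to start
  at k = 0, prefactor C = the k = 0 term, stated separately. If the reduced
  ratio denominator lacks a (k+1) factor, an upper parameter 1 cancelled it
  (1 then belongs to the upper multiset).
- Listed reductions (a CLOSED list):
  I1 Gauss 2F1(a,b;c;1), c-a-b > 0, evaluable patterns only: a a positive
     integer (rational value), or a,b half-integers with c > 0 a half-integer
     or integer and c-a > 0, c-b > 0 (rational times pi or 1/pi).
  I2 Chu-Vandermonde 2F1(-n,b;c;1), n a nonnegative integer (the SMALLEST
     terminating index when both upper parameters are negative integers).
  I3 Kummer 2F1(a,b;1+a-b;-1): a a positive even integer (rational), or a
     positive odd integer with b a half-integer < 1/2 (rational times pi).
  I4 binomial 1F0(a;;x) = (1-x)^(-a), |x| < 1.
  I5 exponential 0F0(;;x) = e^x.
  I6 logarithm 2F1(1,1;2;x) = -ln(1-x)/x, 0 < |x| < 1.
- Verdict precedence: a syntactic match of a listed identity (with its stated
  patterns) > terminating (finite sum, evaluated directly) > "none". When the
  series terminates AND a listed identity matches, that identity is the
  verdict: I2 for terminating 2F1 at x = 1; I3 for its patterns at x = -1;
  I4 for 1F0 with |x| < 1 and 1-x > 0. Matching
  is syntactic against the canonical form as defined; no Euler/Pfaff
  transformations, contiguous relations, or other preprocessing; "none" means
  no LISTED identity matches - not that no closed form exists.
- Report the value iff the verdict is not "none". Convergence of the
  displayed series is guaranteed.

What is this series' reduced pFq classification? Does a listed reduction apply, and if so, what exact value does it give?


With C = -2/11: the canonical form is 1F0(1/8; -; -1/3). Verdict at x = -1/3: binomial (I4) matches (the 1F0 binomial series: exponent -1/8, x = -1/3). Its exact value is (-2/11) * (4/3)^(-1/8).

Key observation: t_0 = -2/11 here, and the running product (C = -2/11, x = -1/3) telescopes to a rising factorial.
Consecutive-term ratio: r(k) = (-1/3) * (k+1/8) / [(k+1)] ; factor over Q: parameters, x = (-1/3), and C = -2/11.


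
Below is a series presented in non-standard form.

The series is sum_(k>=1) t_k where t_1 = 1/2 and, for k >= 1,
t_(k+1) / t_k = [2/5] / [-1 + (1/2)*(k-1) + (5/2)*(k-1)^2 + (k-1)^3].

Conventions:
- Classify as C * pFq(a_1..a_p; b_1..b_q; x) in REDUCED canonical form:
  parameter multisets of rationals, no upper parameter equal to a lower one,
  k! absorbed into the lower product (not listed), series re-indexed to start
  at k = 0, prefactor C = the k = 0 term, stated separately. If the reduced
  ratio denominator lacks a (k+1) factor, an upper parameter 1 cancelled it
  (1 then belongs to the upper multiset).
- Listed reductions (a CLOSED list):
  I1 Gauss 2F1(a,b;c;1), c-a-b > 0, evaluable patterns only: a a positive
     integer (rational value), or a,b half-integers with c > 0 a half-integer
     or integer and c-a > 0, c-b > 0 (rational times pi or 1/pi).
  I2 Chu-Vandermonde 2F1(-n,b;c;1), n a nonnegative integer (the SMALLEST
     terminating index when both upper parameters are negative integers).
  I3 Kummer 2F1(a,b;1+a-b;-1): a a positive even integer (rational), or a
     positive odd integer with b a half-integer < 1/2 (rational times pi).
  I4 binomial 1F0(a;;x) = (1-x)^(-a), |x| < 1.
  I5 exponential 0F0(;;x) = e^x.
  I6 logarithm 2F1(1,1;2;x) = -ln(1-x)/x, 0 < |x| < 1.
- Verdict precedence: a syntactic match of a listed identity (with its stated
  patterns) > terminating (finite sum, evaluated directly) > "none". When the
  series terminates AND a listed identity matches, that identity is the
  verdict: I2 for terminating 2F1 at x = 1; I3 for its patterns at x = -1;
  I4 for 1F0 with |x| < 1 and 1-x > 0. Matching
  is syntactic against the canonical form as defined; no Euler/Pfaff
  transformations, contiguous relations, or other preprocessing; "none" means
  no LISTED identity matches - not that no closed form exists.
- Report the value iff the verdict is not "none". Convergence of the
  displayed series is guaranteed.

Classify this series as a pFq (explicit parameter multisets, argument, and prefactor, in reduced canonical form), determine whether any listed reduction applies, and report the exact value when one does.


At argument 2/5: a 0F2 with upper {-}, lower {-1/2, 2}, scaled by C = 1/2. Verdict: none. Every listed pattern misses the 0F2 form at 2/5, upper {-}.

Key step: from the first term 1/2: factor the ratio over Q (C = 1/2, x = 2/5): negated roots = parameters.
Step ratio: r(k) = (2/5) * 1 / [(k-1/2) (k+2) (k+1)] - rational; roots negated = parameters, x = (2/5), C = 1/2.


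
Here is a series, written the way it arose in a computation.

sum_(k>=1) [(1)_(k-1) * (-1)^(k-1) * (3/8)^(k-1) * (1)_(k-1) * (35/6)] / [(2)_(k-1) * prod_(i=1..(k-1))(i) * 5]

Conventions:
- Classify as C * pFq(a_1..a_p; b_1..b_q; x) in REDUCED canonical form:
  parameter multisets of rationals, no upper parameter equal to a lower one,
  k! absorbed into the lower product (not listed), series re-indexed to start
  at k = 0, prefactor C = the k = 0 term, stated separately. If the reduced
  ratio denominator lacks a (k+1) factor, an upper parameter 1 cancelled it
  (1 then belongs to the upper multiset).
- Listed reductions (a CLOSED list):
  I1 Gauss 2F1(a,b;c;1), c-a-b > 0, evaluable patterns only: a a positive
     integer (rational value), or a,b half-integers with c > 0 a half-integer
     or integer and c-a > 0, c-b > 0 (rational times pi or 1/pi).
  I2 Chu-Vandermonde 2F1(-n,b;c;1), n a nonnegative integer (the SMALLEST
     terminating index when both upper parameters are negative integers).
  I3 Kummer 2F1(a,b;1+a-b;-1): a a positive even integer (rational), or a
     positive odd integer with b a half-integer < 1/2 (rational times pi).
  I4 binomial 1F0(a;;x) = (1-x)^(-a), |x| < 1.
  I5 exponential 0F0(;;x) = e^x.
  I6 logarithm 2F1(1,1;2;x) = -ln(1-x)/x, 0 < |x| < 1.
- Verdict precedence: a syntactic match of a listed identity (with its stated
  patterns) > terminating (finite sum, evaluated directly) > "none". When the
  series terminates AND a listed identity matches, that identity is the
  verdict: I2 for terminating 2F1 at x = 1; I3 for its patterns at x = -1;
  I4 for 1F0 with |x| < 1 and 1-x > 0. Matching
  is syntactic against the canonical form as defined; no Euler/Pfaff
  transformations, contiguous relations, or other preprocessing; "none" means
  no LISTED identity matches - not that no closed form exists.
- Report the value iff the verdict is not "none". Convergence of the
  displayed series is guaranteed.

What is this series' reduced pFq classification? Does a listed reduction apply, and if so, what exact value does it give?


Reduced: x = -3/8, 2F1, upper = {1, 1}, lower = {2}, C = 7/6. Verdict at x = -3/8: logarithm (I6) matches (the logarithm: parameters (1,1;2), x = -3/8). Exact value: (28/9) * ln(11/8).

First insight: t_0 = 7/6 here, and the constant factors (prefactor 7/6) combine into one prefactor.
Ratio: r(k) = (-3/8) * (k+1) (k+1) / [(k+2) (k+1)] - rational; roots negated = parameters, x = (-3/8), C = 7/6.


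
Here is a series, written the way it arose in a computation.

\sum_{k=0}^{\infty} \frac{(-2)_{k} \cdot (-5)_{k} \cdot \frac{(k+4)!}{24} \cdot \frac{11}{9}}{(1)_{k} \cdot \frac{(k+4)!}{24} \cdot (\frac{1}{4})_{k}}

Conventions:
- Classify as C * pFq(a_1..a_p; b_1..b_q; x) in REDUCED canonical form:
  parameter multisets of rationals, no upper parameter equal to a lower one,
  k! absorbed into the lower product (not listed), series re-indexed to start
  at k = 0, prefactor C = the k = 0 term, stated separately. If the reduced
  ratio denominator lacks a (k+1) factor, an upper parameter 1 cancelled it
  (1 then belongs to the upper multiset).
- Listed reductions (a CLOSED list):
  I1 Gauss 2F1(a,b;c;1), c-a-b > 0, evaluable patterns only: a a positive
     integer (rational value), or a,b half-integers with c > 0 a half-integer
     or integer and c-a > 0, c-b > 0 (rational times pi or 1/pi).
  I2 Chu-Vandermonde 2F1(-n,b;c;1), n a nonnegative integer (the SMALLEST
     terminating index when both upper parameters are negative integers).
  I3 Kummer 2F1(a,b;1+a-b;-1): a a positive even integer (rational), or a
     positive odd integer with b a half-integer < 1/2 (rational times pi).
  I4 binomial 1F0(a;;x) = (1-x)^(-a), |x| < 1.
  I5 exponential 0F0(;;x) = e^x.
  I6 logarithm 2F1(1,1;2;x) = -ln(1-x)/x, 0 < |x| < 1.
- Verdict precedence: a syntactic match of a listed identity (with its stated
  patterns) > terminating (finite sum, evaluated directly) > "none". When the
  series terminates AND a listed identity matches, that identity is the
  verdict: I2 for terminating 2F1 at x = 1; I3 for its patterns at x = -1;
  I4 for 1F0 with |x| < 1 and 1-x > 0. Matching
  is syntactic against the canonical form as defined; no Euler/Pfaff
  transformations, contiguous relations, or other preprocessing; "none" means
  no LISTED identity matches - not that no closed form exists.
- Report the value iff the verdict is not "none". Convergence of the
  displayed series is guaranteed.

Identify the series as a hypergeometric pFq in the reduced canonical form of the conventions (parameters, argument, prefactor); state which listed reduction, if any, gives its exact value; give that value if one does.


Classification (C = \frac{11}{9}): 2F1 with upper {-5, -2}, lower {\frac{1}{4}}, argument x = 1. Verdict (x = 1): Vandermonde's identity (I2) applies (terminating 2F1 at x = 1 with n = 2, b = -5, c = \frac{1}{4}). Value: \frac{385}{3}.

Key observation: from the first term \frac{11}{9}: the parameter 5 appears in both the upper and lower lists and cancels.
Adjacent-term ratio: r(k) = 1 * (k-5) (k-2) / [(k+\frac{1}{4}) (k+1)] - rational; roots negated = parameters, x = 1, C = \frac{11}{9}.


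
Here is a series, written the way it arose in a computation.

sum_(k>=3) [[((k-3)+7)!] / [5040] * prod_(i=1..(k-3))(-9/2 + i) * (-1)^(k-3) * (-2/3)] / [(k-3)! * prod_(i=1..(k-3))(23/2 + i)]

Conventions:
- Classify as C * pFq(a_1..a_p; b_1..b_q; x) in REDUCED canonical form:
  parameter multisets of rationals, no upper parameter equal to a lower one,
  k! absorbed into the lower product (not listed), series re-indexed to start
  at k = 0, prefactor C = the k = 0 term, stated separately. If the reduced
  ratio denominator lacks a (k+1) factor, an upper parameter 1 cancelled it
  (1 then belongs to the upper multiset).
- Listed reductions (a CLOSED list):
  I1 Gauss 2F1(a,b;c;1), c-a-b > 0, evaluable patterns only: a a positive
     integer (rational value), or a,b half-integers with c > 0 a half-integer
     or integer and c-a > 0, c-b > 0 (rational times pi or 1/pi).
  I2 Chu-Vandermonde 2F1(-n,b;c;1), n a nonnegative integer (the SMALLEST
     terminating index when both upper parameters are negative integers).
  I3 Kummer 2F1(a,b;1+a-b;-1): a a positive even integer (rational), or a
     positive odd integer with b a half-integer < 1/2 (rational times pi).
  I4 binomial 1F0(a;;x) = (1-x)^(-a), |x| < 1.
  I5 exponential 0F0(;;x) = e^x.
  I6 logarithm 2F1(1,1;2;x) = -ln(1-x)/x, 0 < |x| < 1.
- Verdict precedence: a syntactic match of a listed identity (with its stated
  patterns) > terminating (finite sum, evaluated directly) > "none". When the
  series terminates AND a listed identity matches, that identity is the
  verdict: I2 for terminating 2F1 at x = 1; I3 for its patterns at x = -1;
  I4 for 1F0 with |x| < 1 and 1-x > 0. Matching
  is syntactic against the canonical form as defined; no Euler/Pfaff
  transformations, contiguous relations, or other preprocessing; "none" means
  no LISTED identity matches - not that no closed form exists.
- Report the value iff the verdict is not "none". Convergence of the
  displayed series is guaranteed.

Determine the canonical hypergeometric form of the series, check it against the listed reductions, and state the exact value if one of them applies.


This is -2/3 * 2F1(-7/2, 8; 25/2; -1) in reduced canonical form. Verdict: Kummer (I3) fires (x = -1; c = 25/2 equals 1+a-b for upper {-7/2, 8}: listed pattern). Exact value: -7429/1920.

Structural cue: with t_0 = -2/3, the factorial ratio (C = -2/3) (k+a-1)!/(a-1)! is a rising factorial (a)_k.
Adjacent-term ratio: r(k) = (-1) * (k-7/2) (k+8) / [(k+25/2) (k+1)] - poly over poly, x = (-1) from leading terms; C = -2/3 at k = 0.


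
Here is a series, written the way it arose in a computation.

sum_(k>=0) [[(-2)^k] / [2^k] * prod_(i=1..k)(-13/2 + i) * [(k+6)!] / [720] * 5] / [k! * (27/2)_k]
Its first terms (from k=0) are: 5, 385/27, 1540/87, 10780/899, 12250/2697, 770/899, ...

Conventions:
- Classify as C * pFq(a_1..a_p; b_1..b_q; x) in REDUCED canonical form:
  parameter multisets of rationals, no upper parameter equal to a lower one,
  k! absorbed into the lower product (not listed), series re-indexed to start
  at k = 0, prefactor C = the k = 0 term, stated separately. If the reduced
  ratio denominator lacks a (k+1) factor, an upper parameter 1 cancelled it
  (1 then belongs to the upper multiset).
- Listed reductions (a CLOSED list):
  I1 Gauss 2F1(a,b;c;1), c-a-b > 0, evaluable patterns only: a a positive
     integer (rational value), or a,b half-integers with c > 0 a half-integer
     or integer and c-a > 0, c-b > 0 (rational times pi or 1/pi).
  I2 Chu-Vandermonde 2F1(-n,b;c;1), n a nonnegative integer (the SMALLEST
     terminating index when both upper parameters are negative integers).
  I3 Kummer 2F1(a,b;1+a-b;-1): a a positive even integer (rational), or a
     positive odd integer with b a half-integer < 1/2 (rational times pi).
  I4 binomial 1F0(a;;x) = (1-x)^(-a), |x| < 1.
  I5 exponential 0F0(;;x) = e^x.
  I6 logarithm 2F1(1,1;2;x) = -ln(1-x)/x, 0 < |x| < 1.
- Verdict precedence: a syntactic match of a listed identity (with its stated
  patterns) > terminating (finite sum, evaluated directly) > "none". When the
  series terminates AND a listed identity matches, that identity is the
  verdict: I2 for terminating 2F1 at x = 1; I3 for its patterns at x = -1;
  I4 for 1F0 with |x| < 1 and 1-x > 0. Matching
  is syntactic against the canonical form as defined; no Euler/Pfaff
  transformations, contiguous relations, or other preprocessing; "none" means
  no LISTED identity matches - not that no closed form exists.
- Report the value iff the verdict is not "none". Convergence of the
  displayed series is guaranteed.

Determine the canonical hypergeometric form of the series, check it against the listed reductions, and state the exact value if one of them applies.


x = -1 here; the reduced form reads 2F1, upper {-11/2, 7}, lower {27/2}, C = 5. Verdict: Kummer's theorem (I3) applies (x = -1; c = 27/2 equals 1+a-b for upper {-11/2, 7}: listed pattern). Value: (4647768125/268435456) * pi.

The tell: x = (-1) and the two k-th powers (C = 5, x = -1) combine into one argument.
Adjacent-term ratio: r(k) = (-1) * (k-11/2) (k+7) / [(k+27/2) (k+1)] - rational in k. x = (-1); t_0 = 5; negate the roots.


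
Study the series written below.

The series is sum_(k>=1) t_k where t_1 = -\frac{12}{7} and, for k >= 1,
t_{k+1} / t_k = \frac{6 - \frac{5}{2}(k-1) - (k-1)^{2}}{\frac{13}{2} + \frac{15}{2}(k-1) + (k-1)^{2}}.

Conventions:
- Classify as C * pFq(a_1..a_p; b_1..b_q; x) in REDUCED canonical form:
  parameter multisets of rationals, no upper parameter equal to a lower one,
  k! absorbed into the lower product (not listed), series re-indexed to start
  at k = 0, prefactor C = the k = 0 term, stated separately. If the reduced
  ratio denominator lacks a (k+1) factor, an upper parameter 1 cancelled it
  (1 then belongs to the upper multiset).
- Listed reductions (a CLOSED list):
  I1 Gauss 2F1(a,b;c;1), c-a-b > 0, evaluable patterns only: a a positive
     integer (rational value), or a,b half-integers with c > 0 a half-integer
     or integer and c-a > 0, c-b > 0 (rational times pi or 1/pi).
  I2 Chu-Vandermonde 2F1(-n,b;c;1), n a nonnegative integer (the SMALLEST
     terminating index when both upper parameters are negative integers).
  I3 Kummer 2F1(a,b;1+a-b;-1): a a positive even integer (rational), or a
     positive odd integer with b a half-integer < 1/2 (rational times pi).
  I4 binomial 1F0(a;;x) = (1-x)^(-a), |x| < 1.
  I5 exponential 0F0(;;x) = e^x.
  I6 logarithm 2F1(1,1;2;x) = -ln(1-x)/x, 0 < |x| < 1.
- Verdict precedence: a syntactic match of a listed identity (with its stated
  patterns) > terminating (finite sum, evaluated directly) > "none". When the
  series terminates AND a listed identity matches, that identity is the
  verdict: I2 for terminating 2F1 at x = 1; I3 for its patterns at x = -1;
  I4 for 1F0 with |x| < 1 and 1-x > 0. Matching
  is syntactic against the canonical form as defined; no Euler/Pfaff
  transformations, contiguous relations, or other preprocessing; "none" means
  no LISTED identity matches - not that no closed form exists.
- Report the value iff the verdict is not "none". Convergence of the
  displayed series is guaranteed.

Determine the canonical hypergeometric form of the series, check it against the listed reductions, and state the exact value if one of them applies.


Reduced: x = -1, 2F1, upper = {-\frac{3}{2}, 4}, lower = {\frac{13}{2}}, C = -\frac{12}{7}. Verdict: Kummer's theorem (I3) fires (x = -1; c = \frac{13}{2} equals 1+a-b for upper {-\frac{3}{2}, 4}: listed pattern). Value: -\frac{99}{28}.

Key step: x = -1 and factor the ratio over Q (C = -12/7, x = -1): negated roots = parameters.
Step ratio: r(k) = -1 * (k-\frac{3}{2}) (k+4) / [(k+\frac{13}{2}) (k+1)] - rational in k. x = -1; t_0 = -\frac{12}{7}; negate the roots.


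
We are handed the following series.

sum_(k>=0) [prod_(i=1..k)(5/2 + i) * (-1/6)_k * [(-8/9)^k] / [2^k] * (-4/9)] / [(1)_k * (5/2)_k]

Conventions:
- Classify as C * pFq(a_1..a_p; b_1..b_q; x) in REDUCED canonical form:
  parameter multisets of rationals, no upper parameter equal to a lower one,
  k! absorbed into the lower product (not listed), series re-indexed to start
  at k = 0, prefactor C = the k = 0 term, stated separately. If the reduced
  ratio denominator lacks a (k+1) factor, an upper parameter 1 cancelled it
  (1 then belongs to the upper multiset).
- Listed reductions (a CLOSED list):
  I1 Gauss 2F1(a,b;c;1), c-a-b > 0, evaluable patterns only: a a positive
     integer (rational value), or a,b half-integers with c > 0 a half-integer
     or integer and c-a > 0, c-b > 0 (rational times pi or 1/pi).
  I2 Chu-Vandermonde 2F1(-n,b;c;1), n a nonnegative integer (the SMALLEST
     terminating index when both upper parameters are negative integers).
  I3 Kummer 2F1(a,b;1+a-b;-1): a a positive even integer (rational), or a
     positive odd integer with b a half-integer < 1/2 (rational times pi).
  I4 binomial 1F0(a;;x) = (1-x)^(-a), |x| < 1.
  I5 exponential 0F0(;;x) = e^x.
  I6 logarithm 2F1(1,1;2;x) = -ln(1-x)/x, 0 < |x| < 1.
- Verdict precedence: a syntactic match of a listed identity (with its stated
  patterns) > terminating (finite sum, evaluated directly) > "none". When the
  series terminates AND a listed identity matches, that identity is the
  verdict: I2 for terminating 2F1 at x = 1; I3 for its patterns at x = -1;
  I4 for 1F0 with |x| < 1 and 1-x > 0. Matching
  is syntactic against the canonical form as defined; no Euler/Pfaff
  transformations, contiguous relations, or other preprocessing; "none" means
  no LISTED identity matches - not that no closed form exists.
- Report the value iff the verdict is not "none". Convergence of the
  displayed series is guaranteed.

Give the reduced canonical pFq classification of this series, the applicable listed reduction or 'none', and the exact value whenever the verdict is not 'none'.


First insight: from the first term -4/9: (1)_k (C = -4/9) is k! itself.
Ratio: r(k) = (-4/9) * (k-1/6) (k+7/2) / [(k+5/2) (k+1)] - rational; roots negated = parameters, x = (-4/9), C = -4/9.

Prefactor -4/9, argument -4/9: 2F1 with upper {-1/6, 7/2} over lower {5/2}. Verdict: none (x = -4/9): each listed identity misses the multisets {-1/6, 7/2} ; {5/2}.


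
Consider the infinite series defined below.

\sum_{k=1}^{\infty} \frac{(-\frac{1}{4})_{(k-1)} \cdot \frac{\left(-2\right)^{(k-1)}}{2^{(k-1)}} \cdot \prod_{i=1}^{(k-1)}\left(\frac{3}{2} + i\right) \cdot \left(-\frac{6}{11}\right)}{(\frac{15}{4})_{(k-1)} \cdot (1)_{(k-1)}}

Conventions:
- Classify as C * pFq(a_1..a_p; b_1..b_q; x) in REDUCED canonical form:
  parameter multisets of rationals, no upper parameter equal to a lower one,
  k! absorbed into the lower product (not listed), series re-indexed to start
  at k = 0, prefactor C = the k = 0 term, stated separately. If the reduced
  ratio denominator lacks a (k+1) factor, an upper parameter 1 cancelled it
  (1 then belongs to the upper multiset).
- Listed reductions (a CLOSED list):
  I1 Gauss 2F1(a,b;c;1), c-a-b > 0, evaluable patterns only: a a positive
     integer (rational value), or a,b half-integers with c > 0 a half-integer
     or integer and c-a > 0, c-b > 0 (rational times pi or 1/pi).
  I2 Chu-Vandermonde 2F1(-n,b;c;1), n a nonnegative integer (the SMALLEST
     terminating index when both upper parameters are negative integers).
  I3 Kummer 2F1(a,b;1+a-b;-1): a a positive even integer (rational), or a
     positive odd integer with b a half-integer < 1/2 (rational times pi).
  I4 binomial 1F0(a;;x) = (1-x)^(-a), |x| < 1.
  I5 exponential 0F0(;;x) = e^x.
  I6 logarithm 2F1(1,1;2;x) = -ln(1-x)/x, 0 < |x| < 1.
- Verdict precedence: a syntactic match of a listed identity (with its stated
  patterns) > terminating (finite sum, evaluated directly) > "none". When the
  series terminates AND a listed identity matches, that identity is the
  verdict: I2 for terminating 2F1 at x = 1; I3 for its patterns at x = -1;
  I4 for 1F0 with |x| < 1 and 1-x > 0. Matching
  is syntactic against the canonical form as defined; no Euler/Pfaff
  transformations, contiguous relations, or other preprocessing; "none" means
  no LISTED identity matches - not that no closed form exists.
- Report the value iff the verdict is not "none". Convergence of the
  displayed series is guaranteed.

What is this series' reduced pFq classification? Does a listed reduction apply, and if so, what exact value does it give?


Prefactor -\frac{6}{11}, argument -1: 2F1 with upper {-\frac{1}{4}, \frac{5}{2}} over lower {\frac{15}{4}}. Verdict: none. Every listed pattern misses the 2F1 form at -1, upper {-\frac{1}{4}, \frac{5}{2}}.

Key step: x = -1 and the two k-th powers (C = -6/11, x = -1) combine into one argument.
Consecutive-term ratio: r(k) = -1 * (k-\frac{1}{4}) (k+\frac{5}{2}) / [(k+\frac{15}{4}) (k+1)] - rational in k, leading ratio -1; with t_0 = -\frac{6}{11}, classification follows.


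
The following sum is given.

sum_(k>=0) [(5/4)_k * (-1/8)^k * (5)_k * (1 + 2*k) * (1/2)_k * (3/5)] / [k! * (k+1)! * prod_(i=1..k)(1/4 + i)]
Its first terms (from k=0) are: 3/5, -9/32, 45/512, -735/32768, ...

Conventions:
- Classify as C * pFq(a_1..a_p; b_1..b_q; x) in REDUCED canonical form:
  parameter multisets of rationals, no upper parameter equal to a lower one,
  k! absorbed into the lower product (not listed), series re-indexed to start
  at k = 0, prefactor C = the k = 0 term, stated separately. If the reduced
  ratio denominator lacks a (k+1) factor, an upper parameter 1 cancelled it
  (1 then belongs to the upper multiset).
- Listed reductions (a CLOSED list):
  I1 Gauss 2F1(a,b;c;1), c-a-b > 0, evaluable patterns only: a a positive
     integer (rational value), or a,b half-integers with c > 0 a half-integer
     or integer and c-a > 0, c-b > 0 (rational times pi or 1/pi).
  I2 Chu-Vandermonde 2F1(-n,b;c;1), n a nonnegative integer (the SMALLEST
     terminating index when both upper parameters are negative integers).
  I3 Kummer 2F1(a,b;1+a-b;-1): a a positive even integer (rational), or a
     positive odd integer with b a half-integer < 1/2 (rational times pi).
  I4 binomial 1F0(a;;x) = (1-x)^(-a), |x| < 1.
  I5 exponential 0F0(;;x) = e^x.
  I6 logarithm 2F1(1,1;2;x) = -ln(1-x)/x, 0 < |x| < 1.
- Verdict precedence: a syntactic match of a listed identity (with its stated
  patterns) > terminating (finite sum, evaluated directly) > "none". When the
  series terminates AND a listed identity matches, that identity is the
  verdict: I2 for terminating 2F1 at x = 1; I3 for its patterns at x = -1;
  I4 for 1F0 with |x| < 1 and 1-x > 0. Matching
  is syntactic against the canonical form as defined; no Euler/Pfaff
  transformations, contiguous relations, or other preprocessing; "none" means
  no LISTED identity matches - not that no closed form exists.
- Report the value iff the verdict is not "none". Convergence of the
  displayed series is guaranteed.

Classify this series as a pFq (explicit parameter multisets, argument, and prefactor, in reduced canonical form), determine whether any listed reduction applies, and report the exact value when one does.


This is 3/5 * 2F1(3/2, 5; 2; -1/8) in reduced canonical form. Verdict: none. Every listed pattern misses the 2F1 form at -1/8, upper {3/2, 5}.

Key observation: with t_0 = 3/5, the (2k+1) factor (C = 3/5) shifts (1/2)_k to (3/2)_k.
Step ratio: r(k) = (-1/8) * (k+3/2) (k+5) / [(k+2) (k+1)] - poly over poly, x = (-1/8) from leading terms; C = 3/5 at k = 0.


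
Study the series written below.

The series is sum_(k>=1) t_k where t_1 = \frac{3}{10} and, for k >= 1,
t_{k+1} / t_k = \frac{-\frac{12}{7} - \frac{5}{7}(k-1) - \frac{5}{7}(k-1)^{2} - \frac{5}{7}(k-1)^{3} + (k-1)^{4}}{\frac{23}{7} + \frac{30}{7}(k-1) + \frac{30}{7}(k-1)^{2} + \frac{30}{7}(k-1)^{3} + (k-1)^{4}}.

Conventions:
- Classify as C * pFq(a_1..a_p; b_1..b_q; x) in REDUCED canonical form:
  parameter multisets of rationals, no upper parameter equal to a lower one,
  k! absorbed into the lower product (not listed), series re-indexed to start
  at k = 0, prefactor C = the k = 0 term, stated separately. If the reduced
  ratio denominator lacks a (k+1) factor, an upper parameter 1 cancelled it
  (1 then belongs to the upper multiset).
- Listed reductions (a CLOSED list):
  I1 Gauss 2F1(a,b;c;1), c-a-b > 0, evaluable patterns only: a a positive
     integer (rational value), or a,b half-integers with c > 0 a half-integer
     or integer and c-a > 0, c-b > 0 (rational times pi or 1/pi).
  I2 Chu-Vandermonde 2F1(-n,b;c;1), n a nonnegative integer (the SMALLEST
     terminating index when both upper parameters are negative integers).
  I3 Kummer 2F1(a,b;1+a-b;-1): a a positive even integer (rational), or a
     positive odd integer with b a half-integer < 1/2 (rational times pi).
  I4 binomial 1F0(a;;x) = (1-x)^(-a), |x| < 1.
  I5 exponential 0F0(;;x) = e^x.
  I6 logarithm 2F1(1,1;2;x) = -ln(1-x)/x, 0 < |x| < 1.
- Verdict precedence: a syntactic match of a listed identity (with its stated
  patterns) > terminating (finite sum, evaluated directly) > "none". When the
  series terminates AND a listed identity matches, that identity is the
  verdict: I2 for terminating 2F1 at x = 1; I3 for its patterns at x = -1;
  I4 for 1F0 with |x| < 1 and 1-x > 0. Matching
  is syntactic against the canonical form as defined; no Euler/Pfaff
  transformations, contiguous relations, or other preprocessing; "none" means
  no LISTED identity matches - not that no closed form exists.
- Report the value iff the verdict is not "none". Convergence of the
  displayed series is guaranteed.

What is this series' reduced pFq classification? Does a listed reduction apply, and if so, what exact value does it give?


Reduced: x = 1, 2F1, upper = {-\frac{12}{7}, 1}, lower = {\frac{23}{7}}, C = \frac{3}{10}. Verdict at x = 1: the Gauss summation I1 matches (x = 1: the Gamma ratio telescopes since c-a-b = 4 > 0 and a = 1 in Z>0). Its exact value is \frac{6}{35}.

Structural cue: t_0 being \frac{3}{10}, the expanded ratio factors over Q; C = 3/10, roots give parameters.
Consecutive-term ratio: r(k) = 1 * (k-\frac{12}{7}) (k+1) / [(k+\frac{23}{7}) (k+1)] - rational; roots negated = parameters, x = 1, C = \frac{3}{10}.
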